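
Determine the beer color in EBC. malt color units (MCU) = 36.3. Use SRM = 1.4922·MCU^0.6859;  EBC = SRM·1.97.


SRM = 1.4922·36.3^0.6859 = 17.5294
EBC = 17.5294·1.97

34.5329 EBC


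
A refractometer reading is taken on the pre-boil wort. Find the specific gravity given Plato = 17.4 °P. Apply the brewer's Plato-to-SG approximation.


SG = 259/(259 − P)
SG = 259/(259 − 17.4)

1.0720


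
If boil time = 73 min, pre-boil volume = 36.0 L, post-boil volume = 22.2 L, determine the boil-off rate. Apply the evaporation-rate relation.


rate = (V_pre − V_post) / (t_min/60)
rate = (36.0 − 22.2) / (73/60)

11.3425 L/hr


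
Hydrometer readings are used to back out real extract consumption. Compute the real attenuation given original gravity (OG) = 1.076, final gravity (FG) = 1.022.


AA = (OG−FG)/(OG−1)·100;  RA = AA·0.8192
AA = (1.076 − 1.022)/(1.076 − 1)·100 = 71.0526
RA = 71.0526·0.8192

58.2063 %


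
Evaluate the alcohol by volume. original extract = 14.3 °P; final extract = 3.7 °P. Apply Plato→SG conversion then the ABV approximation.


SG = 259/(259 − P);  ABV = (OG − FG)·131.25
OG = 259/(259 − 14.3) = 1.0584
FG = 259/(259 − 3.7) = 1.0145
ABV = (1.0584 − 1.0145)·131.25

5.7679 % ABV


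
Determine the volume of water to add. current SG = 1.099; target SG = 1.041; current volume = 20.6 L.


V_water = V·((SG_curr − 1)/(SG_target − 1) − 1)
V_water = 20.6·((1.099 − 1)/(1.041 − 1) − 1)

29.1415 L


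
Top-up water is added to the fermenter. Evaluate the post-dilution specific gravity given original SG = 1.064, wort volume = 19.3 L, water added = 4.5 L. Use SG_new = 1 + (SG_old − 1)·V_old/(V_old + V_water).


pts = (1.064 − 1)·1000·19.3/(19.3 + 4.5) = 51.8992
SG_new = 1 + 51.8992/1000

1.0519


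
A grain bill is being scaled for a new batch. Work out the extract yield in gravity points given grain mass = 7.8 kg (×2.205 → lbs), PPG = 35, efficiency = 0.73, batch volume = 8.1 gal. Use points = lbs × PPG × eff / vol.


lbs = 7.8 × 2.205 = 17.1990
points = 17.1990 × 35 × 0.73 / 8.1

54.2512 points


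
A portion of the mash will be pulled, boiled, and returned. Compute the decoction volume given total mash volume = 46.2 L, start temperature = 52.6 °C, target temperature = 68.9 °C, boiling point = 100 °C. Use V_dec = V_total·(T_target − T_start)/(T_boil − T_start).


V_dec = 46.2·(68.9 − 52.6)/(100 − 52.6)

15.8873 L


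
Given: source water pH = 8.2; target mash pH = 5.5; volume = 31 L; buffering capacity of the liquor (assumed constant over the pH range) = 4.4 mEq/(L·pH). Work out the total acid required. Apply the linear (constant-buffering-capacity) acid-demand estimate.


acid = buffering capacity · (pH_source − pH_target) · V
acid = 4.4 · (8.2 − 5.5) · 31

368.2800 mEq


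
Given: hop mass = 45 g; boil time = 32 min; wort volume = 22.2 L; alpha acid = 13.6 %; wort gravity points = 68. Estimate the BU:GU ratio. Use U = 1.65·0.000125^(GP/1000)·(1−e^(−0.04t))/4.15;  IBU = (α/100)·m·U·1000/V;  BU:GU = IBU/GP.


U = 1.65·0.000125^(68/1000)·(1−e^(−0.04·32))/4.15 = 0.1558
IBU = (13.6/100)·45·0.1558·1000/22.2 = 42.9476
BU:GU = 42.9476/68

0.6316


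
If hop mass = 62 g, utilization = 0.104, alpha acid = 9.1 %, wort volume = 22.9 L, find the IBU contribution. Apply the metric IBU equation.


IBU = (α/100)·mass·U·1000 / V
IBU = (9.1/100)·62·0.104·1000 / 22.9

25.6231 IBU


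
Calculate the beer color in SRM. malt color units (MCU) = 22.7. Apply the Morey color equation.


SRM = 1.4922 · MCU^0.6859
SRM = 1.4922 · 22.7^0.6859

12.7036 SRM


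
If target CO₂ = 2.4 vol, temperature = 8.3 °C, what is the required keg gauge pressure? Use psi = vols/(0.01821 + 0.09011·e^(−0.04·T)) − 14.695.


psi = 2.4/(0.01821 + 0.09011·e^(−0.04·8.3)) − 14.695

14.2685 psi


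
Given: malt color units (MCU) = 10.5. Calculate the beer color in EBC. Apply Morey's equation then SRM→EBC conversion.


SRM = 1.4922·MCU^0.6859;  EBC = SRM·1.97
SRM = 1.4922·10.5^0.6859 = 7.4862
EBC = 7.4862·1.97

14.7478 EBC


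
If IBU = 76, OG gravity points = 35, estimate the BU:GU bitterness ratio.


BU:GU = IBU / OG_points
BU:GU = 76 / 35

2.1714


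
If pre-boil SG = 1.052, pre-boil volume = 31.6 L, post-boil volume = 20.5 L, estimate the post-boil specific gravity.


SG_post = 1 + (SG_pre − 1)·V_pre/V_post
pts_pre = (1.052 − 1)·1000 = 52.0000
pts_post = 52.0000·31.6/20.5 = 80.1561
SG_post = 1 + 80.1561/1000

1.0802


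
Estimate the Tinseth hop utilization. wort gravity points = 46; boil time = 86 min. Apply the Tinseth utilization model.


U = 1.65·0.000125^(GP/1000) · (1 − e^(−0.04·t))/4.15
bigness = 1.65·0.000125^(46/1000) = 1.0913
boil_factor = (1 − e^(−0.04·86))/4.15 = 0.2332
U = 1.0913 · 0.2332

0.2545


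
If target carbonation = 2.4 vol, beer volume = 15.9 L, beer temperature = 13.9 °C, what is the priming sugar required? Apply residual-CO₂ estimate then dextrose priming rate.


residual = 14.695·(0.01821 + 0.09011·e^(−0.04·T));  sugar = (target − residual)·4.0·V
residual = 14.695·(0.01821 + 0.09011·e^(−0.04·13.9)) = 1.0270
sugar = (2.4 − 1.0270)·4.0·15.9

87.3226 g


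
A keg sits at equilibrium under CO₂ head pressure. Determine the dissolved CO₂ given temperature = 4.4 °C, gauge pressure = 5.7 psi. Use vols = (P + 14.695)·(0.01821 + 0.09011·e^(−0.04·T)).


vols = (5.7 + 14.695)·(0.01821 + 0.09011·e^(−0.04·4.4))

1.9126 volumes


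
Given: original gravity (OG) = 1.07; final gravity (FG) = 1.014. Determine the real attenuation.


AA = (OG−FG)/(OG−1)·100;  RA = AA·0.8192
AA = (1.07 − 1.014)/(1.07 − 1)·100 = 80.0000
RA = 80.0000·0.8192

65.5360 %


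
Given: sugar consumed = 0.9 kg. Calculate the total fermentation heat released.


Q = m_sugar · 590 kJ/kg
Q = 0.9 · 590

531.0000 kJ


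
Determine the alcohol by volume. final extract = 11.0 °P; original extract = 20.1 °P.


SG = 259/(259 − P);  ABV = (OG − FG)·131.25
OG = 259/(259 − 20.1) = 1.0841
FG = 259/(259 − 11.0) = 1.0444
ABV = (1.0841 − 1.0444)·131.25

5.2212 % ABV


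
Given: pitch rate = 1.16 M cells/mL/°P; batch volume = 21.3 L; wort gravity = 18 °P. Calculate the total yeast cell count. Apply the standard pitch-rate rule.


cells (billions) = rate · V_L · °P
cells = 1.16 · 21.3 · 18

444.7440 billion cells


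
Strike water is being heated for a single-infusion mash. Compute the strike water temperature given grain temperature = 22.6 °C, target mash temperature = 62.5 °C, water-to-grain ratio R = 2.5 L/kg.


T_strike = (0.41/R)·(T_mash − T_grain) + T_mash
T_strike = (0.41/2.5)·(62.5 − 22.6) + 62.5

69.0436 °C


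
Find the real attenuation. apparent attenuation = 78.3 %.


RA = AA · 0.8192
RA = 78.3 · 0.8192

64.1434 %


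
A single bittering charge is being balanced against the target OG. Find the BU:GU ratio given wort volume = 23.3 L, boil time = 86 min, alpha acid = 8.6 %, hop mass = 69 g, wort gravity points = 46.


U = 1.65·0.000125^(GP/1000)·(1−e^(−0.04t))/4.15;  IBU = (α/100)·m·U·1000/V;  BU:GU = IBU/GP
U = 1.65·0.000125^(46/1000)·(1−e^(−0.04·86))/4.15 = 0.2545
IBU = (8.6/100)·69·0.2545·1000/23.3 = 64.8234
BU:GU = 64.8234/46

1.4092


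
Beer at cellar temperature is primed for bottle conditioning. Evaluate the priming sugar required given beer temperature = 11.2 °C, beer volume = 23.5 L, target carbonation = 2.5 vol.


residual = 14.695·(0.01821 + 0.09011·e^(−0.04·T));  sugar = (target − residual)·4.0·V
residual = 14.695·(0.01821 + 0.09011·e^(−0.04·11.2)) = 1.1136
sugar = (2.5 − 1.1136)·4.0·23.5

130.3205 g


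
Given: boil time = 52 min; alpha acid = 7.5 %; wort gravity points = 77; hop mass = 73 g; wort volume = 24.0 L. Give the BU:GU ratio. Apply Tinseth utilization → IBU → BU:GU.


U = 1.65·0.000125^(GP/1000)·(1−e^(−0.04t))/4.15;  IBU = (α/100)·m·U·1000/V;  BU:GU = IBU/GP
U = 1.65·0.000125^(77/1000)·(1−e^(−0.04·52))/4.15 = 0.1742
IBU = (7.5/100)·73·0.1742·1000/24.0 = 39.7295
BU:GU = 39.7295/77

0.5160


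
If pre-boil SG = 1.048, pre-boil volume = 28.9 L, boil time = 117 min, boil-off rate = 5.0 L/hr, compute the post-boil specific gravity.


V_post = V_pre − rate·(t/60);  SG_post = 1 + (SG_pre−1)·V_pre/V_post
V_post = 28.9 − 5.0·(117/60) = 19.1500
SG_post = 1 + (1.048 − 1)·28.9/19.1500

1.0724


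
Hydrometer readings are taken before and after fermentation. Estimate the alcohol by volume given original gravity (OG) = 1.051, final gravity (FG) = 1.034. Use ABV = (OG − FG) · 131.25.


ABV = (1.051 − 1.034) · 131.25

2.2312 % ABV


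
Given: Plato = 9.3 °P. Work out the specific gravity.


SG = 259/(259 − P)
SG = 259/(259 − 9.3)

1.0372


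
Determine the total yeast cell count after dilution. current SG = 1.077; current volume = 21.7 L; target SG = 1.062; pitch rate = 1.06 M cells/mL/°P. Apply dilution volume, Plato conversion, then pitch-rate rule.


V_w = V·((SG_c−1)/(SG_t−1)−1);  °P = 259 − 259/SG_t;  cells = rate·(V+V_w)·°P
V_w = 21.7·((1.077−1)/(1.062−1)−1) = 5.2500
V_final = 21.7 + 5.2500 = 26.9500
°P = 259 − 259/1.062 = 15.1205
cells = 1.06·26.9500·15.1205

431.9481 billion cells


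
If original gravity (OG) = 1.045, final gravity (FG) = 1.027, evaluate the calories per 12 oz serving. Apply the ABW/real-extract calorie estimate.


ABW = (OG−FG)·131.25·0.79/FG;  °P = 259 − 259/SG (for OG→OE and FG→AE);  RE = 0.1808·OE + 0.8192·AE;  Cal = (6.9·ABW + 4·(RE−0.1))·FG·3.55
ABW = (1.045 − 1.027)·131.25·0.79/1.027 = 1.8173
OE = 259 − 259/1.045 = 11.1531 °P
AE = 259 − 259/1.027 = 6.8092 °P
RE = 0.1808·11.1531 + 0.8192·6.8092 = 7.5945 °P
Cal = (6.9·1.8173 + 4·(7.5945−0.1))·1.027·3.55

155.0127 kcal


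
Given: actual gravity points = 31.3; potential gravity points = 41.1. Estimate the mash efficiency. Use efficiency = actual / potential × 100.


efficiency = 31.3 / 41.1 × 100

76.1557 %


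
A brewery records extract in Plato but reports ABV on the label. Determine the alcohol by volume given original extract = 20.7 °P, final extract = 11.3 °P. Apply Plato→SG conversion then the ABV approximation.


SG = 259/(259 − P);  ABV = (OG − FG)·131.25
OG = 259/(259 − 20.7) = 1.0869
FG = 259/(259 − 11.3) = 1.0456
ABV = (1.0869 − 1.0456)·131.25

5.4135 % ABV


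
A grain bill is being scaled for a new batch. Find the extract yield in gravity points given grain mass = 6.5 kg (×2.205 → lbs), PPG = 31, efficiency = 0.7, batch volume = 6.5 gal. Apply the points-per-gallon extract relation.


points = lbs × PPG × eff / vol
lbs = 6.5 × 2.205 = 14.3325
points = 14.3325 × 31 × 0.7 / 6.5

47.8485 points


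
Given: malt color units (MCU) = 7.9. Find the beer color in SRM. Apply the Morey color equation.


SRM = 1.4922 · MCU^0.6859
SRM = 1.4922 · 7.9^0.6859

6.1590 SRM


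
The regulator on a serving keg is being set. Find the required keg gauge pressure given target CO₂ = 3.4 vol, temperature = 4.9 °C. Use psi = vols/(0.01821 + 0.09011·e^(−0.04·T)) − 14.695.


psi = 3.4/(0.01821 + 0.09011·e^(−0.04·4.9)) − 14.695

22.1488 psi


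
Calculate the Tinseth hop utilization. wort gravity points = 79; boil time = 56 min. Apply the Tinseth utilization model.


U = 1.65·0.000125^(GP/1000) · (1 − e^(−0.04·t))/4.15
bigness = 1.65·0.000125^(79/1000) = 0.8112
boil_factor = (1 − e^(−0.04·56))/4.15 = 0.2153
U = 0.8112 · 0.2153

0.1747


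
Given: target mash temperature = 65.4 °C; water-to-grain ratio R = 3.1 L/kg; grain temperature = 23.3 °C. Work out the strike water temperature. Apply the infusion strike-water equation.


T_strike = (0.41/R)·(T_mash − T_grain) + T_mash
T_strike = (0.41/3.1)·(65.4 − 23.3) + 65.4

70.9681 °C


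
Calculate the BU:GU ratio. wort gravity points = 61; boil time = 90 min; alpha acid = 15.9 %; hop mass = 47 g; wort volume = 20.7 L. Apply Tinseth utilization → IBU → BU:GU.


U = 1.65·0.000125^(GP/1000)·(1−e^(−0.04t))/4.15;  IBU = (α/100)·m·U·1000/V;  BU:GU = IBU/GP
U = 1.65·0.000125^(61/1000)·(1−e^(−0.04·90))/4.15 = 0.2235
IBU = (15.9/100)·47·0.2235·1000/20.7 = 80.6938
BU:GU = 80.6938/61

1.3228


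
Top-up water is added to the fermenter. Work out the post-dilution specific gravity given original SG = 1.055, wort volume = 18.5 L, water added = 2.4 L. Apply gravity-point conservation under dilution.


SG_new = 1 + (SG_old − 1)·V_old/(V_old + V_water)
pts = (1.055 − 1)·1000·18.5/(18.5 + 2.4) = 48.6842
SG_new = 1 + 48.6842/1000

1.0487


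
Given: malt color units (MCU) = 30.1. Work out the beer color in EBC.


SRM = 1.4922·MCU^0.6859;  EBC = SRM·1.97
SRM = 1.4922·30.1^0.6859 = 15.4161
EBC = 15.4161·1.97

30.3698 EBC


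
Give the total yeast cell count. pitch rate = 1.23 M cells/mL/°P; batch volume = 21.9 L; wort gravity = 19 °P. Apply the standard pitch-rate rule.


cells (billions) = rate · V_L · °P
cells = 1.23 · 21.9 · 19

511.8030 billion cells


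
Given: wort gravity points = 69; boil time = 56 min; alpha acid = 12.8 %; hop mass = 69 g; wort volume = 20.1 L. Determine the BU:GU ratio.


U = 1.65·0.000125^(GP/1000)·(1−e^(−0.04t))/4.15;  IBU = (α/100)·m·U·1000/V;  BU:GU = IBU/GP
U = 1.65·0.000125^(69/1000)·(1−e^(−0.04·56))/4.15 = 0.1911
IBU = (12.8/100)·69·0.1911·1000/20.1 = 83.9654
BU:GU = 83.9654/69

1.2169


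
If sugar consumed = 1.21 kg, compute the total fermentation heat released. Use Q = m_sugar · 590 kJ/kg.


Q = 1.21 · 590

713.9000 kJ


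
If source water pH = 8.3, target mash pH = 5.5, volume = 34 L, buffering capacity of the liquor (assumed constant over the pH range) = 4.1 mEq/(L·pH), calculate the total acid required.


acid = buffering capacity · (pH_source − pH_target) · V
acid = 4.1 · (8.3 − 5.5) · 34

390.3200 mEq


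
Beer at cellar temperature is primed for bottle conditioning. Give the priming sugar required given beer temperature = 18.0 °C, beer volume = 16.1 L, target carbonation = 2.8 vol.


residual = 14.695·(0.01821 + 0.09011·e^(−0.04·T));  sugar = (target − residual)·4.0·V
residual = 14.695·(0.01821 + 0.09011·e^(−0.04·18.0)) = 0.9121
sugar = (2.8 − 0.9121)·4.0·16.1

121.5784 g


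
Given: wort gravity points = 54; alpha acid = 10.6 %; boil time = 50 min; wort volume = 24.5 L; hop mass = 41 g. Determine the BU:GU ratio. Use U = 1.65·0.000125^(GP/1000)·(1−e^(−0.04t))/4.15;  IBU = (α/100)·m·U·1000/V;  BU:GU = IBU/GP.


U = 1.65·0.000125^(54/1000)·(1−e^(−0.04·50))/4.15 = 0.2116
IBU = (10.6/100)·41·0.2116·1000/24.5 = 37.5353
BU:GU = 37.5353/54

0.6951


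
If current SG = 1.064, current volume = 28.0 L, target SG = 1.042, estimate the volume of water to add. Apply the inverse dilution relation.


V_water = V·((SG_curr − 1)/(SG_target − 1) − 1)
V_water = 28.0·((1.064 − 1)/(1.042 − 1) − 1)

14.6667 L


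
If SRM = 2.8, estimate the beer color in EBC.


EBC = SRM · 1.97
EBC = 2.8 · 1.97

5.5160 EBC


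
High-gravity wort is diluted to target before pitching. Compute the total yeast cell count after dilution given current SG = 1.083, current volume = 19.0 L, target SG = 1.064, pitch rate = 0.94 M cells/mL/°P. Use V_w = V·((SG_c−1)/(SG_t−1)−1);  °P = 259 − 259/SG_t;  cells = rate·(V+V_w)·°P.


V_w = 19.0·((1.083−1)/(1.064−1)−1) = 5.6406
V_final = 19.0 + 5.6406 = 24.6406
°P = 259 − 259/1.064 = 15.5789
cells = 0.94·24.6406·15.5789

360.8425 billion cells


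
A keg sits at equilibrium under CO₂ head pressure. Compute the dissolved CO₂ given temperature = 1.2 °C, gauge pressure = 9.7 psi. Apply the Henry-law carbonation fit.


vols = (P + 14.695)·(0.01821 + 0.09011·e^(−0.04·T))
vols = (9.7 + 14.695)·(0.01821 + 0.09011·e^(−0.04·1.2))

2.5394 volumes


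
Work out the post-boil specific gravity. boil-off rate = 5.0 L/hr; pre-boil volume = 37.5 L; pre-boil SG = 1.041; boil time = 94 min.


V_post = V_pre − rate·(t/60);  SG_post = 1 + (SG_pre−1)·V_pre/V_post
V_post = 37.5 − 5.0·(94/60) = 29.6667
SG_post = 1 + (1.041 − 1)·37.5/29.6667

1.0518


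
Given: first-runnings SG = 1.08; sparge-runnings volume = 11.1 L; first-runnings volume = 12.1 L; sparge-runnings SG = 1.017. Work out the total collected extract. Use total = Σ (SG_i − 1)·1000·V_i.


first = (1.08 − 1)·1000·12.1 = 968.0000
sparge = (1.017 − 1)·1000·11.1 = 188.7000
total = 968.0000 + 188.7000

1156.7000 gravity·L


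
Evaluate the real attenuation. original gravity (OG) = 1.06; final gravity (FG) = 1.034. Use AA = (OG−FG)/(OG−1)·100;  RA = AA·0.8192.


AA = (1.06 − 1.034)/(1.06 − 1)·100 = 43.3333
RA = 43.3333·0.8192

35.4987 %


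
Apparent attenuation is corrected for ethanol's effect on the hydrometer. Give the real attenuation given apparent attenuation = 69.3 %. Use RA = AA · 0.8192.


RA = 69.3 · 0.8192

56.7706 %


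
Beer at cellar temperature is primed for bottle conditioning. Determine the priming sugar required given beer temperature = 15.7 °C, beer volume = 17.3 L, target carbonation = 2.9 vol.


residual = 14.695·(0.01821 + 0.09011·e^(−0.04·T));  sugar = (target − residual)·4.0·V
residual = 14.695·(0.01821 + 0.09011·e^(−0.04·15.7)) = 0.9742
sugar = (2.9 − 0.9742)·4.0·17.3

133.2620 g


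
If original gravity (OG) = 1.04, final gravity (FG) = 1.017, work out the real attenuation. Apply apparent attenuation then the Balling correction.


AA = (OG−FG)/(OG−1)·100;  RA = AA·0.8192
AA = (1.04 − 1.017)/(1.04 − 1)·100 = 57.5000
RA = 57.5000·0.8192

47.1040 %


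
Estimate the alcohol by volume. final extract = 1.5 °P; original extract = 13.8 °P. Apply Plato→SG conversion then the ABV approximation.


SG = 259/(259 − P);  ABV = (OG − FG)·131.25
OG = 259/(259 − 13.8) = 1.0563
FG = 259/(259 − 1.5) = 1.0058
ABV = (1.0563 − 1.0058)·131.25

6.6223 % ABV


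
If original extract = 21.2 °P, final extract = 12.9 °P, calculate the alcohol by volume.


SG = 259/(259 − P);  ABV = (OG − FG)·131.25
OG = 259/(259 − 21.2) = 1.0892
FG = 259/(259 − 12.9) = 1.0524
ABV = (1.0892 − 1.0524)·131.25

4.8212 % ABV


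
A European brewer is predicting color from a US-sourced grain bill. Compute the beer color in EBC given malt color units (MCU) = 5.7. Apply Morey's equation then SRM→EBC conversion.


SRM = 1.4922·MCU^0.6859;  EBC = SRM·1.97
SRM = 1.4922·5.7^0.6859 = 4.9236
EBC = 4.9236·1.97

9.6995 EBC


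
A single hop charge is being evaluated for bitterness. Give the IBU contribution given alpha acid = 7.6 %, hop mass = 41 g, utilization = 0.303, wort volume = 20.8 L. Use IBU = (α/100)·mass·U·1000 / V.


IBU = (7.6/100)·41·0.303·1000 / 20.8

45.3917 IBU


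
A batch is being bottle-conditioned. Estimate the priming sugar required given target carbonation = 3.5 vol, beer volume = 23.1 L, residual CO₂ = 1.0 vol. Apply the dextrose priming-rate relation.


sugar = (target − residual)·4.0·V
sugar = (3.5 − 1.0)·4.0·23.1

231.0000 g


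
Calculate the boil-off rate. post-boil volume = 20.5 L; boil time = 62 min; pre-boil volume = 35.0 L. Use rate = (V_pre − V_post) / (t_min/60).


rate = (35.0 − 20.5) / (62/60)

14.0323 L/hr


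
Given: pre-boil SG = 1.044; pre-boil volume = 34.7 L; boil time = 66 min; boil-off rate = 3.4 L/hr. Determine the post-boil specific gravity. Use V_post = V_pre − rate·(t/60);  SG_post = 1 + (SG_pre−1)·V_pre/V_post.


V_post = 34.7 − 3.4·(66/60) = 30.9600
SG_post = 1 + (1.044 − 1)·34.7/30.9600

1.0493


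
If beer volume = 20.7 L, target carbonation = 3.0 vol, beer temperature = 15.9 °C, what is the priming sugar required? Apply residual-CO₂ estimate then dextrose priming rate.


residual = 14.695·(0.01821 + 0.09011·e^(−0.04·T));  sugar = (target − residual)·4.0·V
residual = 14.695·(0.01821 + 0.09011·e^(−0.04·15.9)) = 0.9686
sugar = (3.0 − 0.9686)·4.0·20.7

168.1985 g


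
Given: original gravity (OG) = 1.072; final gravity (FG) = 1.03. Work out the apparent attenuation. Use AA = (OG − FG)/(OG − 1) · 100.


AA = (1.072 − 1.03)/(1.072 − 1) · 100

58.3333 %


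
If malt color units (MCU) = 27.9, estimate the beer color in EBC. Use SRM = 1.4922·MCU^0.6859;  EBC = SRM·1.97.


SRM = 1.4922·27.9^0.6859 = 14.6341
EBC = 14.6341·1.97

28.8292 EBC


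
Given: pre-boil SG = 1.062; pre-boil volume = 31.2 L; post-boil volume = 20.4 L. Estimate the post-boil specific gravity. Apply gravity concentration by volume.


SG_post = 1 + (SG_pre − 1)·V_pre/V_post
pts_pre = (1.062 − 1)·1000 = 62.0000
pts_post = 62.0000·31.2/20.4 = 94.8235
SG_post = 1 + 94.8235/1000

1.0948


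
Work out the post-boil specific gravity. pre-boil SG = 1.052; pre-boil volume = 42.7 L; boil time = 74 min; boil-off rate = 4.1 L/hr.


V_post = V_pre − rate·(t/60);  SG_post = 1 + (SG_pre−1)·V_pre/V_post
V_post = 42.7 − 4.1·(74/60) = 37.6433
SG_post = 1 + (1.052 − 1)·42.7/37.6433

1.0590


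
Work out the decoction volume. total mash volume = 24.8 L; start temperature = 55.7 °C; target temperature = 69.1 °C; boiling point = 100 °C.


V_dec = V_total·(T_target − T_start)/(T_boil − T_start)
V_dec = 24.8·(69.1 − 55.7)/(100 − 55.7)

7.5016 L


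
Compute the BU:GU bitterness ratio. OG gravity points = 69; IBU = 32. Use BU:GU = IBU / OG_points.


BU:GU = 32 / 69

0.4638


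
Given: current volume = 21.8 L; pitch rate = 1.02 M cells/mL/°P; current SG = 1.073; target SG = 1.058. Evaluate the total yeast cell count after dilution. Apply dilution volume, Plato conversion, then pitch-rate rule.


V_w = V·((SG_c−1)/(SG_t−1)−1);  °P = 259 − 259/SG_t;  cells = rate·(V+V_w)·°P
V_w = 21.8·((1.073−1)/(1.058−1)−1) = 5.6379
V_final = 21.8 + 5.6379 = 27.4379
°P = 259 − 259/1.058 = 14.1985
cells = 1.02·27.4379·14.1985

397.3687 billion cells


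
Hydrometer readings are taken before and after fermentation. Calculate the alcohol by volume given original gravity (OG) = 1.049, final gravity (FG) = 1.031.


ABV = (OG − FG) · 131.25
ABV = (1.049 − 1.031) · 131.25

2.3625 % ABV


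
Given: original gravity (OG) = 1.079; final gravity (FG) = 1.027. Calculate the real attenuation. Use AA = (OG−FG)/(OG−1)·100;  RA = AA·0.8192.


AA = (1.079 − 1.027)/(1.079 − 1)·100 = 65.8228
RA = 65.8228·0.8192

53.9220 %


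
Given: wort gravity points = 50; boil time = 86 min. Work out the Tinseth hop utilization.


U = 1.65·0.000125^(GP/1000) · (1 − e^(−0.04·t))/4.15
bigness = 1.65·0.000125^(50/1000) = 1.0528
boil_factor = (1 − e^(−0.04·86))/4.15 = 0.2332
U = 1.0528 · 0.2332

0.2455


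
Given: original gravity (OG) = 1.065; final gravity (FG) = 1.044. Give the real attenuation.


AA = (OG−FG)/(OG−1)·100;  RA = AA·0.8192
AA = (1.065 − 1.044)/(1.065 − 1)·100 = 32.3077
RA = 32.3077·0.8192

26.4665 %


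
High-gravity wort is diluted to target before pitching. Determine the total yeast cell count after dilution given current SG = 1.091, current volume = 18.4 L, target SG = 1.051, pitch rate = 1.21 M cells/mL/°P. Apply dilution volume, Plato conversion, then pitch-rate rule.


V_w = V·((SG_c−1)/(SG_t−1)−1);  °P = 259 − 259/SG_t;  cells = rate·(V+V_w)·°P
V_w = 18.4·((1.091−1)/(1.051−1)−1) = 14.4314
V_final = 18.4 + 14.4314 = 32.8314
°P = 259 − 259/1.051 = 12.5680
cells = 1.21·32.8314·12.5680

499.2771 billion cells


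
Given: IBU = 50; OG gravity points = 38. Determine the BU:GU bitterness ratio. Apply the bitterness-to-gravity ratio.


BU:GU = IBU / OG_points
BU:GU = 50 / 38

1.3158


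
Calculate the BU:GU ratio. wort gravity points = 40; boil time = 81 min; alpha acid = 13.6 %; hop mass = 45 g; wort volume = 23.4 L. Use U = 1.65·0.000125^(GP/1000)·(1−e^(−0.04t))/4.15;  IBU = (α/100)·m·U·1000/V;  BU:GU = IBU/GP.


U = 1.65·0.000125^(40/1000)·(1−e^(−0.04·81))/4.15 = 0.2667
IBU = (13.6/100)·45·0.2667·1000/23.4 = 69.7424
BU:GU = 69.7424/40

1.7436


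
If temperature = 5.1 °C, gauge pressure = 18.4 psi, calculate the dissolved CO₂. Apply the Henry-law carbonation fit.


vols = (P + 14.695)·(0.01821 + 0.09011·e^(−0.04·T))
vols = (18.4 + 14.695)·(0.01821 + 0.09011·e^(−0.04·5.1))

3.0345 volumes


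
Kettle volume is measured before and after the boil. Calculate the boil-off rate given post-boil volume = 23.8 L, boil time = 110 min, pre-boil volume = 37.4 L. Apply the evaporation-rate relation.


rate = (V_pre − V_post) / (t_min/60)
rate = (37.4 − 23.8) / (110/60)

7.4182 L/hr


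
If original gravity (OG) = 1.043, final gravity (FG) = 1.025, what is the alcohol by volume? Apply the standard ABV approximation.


ABV = (OG − FG) · 131.25
ABV = (1.043 − 1.025) · 131.25

2.3625 % ABV


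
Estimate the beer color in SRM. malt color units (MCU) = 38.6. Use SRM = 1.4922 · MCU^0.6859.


SRM = 1.4922 · 38.6^0.6859

18.2838 SRM


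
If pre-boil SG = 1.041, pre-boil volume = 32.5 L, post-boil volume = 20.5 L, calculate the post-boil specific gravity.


SG_post = 1 + (SG_pre − 1)·V_pre/V_post
pts_pre = (1.041 − 1)·1000 = 41.0000
pts_post = 41.0000·32.5/20.5 = 65.0000
SG_post = 1 + 65.0000/1000

1.0650


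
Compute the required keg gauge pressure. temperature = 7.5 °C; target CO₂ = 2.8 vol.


psi = vols/(0.01821 + 0.09011·e^(−0.04·T)) − 14.695
psi = 2.8/(0.01821 + 0.09011·e^(−0.04·7.5)) − 14.695

18.2597 psi


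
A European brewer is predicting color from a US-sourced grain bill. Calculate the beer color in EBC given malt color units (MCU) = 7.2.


SRM = 1.4922·MCU^0.6859;  EBC = SRM·1.97
SRM = 1.4922·7.2^0.6859 = 5.7792
EBC = 5.7792·1.97

11.3851 EBC


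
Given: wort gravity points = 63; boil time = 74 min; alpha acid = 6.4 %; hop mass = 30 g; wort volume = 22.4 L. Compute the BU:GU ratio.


U = 1.65·0.000125^(GP/1000)·(1−e^(−0.04t))/4.15;  IBU = (α/100)·m·U·1000/V;  BU:GU = IBU/GP
U = 1.65·0.000125^(63/1000)·(1−e^(−0.04·74))/4.15 = 0.2140
IBU = (6.4/100)·30·0.2140·1000/22.4 = 18.3436
BU:GU = 18.3436/63

0.2912


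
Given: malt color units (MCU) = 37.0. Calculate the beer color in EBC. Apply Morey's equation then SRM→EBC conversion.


SRM = 1.4922·MCU^0.6859;  EBC = SRM·1.97
SRM = 1.4922·37.0^0.6859 = 17.7606
EBC = 17.7606·1.97

34.9883 EBC


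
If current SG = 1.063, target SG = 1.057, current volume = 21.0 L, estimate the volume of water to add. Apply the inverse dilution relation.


V_water = V·((SG_curr − 1)/(SG_target − 1) − 1)
V_water = 21.0·((1.063 − 1)/(1.057 − 1) − 1)

2.2105 L


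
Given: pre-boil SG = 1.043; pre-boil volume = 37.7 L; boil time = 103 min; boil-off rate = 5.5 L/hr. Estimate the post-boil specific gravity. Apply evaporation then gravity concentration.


V_post = V_pre − rate·(t/60);  SG_post = 1 + (SG_pre−1)·V_pre/V_post
V_post = 37.7 − 5.5·(103/60) = 28.2583
SG_post = 1 + (1.043 − 1)·37.7/28.2583

1.0574


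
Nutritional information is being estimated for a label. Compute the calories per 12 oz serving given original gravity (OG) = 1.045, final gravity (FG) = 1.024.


ABW = (OG−FG)·131.25·0.79/FG;  °P = 259 − 259/SG (for OG→OE and FG→AE);  RE = 0.1808·OE + 0.8192·AE;  Cal = (6.9·ABW + 4·(RE−0.1))·FG·3.55
ABW = (1.045 − 1.024)·131.25·0.79/1.024 = 2.1264
OE = 259 − 259/1.045 = 11.1531 °P
AE = 259 − 259/1.024 = 6.0703 °P
RE = 0.1808·11.1531 + 0.8192·6.0703 = 6.9893 °P
Cal = (6.9·2.1264 + 4·(6.9893−0.1))·1.024·3.55

153.5120 kcal


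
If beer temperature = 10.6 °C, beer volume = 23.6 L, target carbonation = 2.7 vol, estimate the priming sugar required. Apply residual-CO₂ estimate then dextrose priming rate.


residual = 14.695·(0.01821 + 0.09011·e^(−0.04·T));  sugar = (target − residual)·4.0·V
residual = 14.695·(0.01821 + 0.09011·e^(−0.04·10.6)) = 1.1342
sugar = (2.7 − 1.1342)·4.0·23.6

147.8151 g


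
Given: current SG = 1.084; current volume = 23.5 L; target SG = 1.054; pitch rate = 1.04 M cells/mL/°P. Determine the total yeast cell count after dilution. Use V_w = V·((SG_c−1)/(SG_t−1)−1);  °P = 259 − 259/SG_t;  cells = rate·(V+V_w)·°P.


V_w = 23.5·((1.084−1)/(1.054−1)−1) = 13.0556
V_final = 23.5 + 13.0556 = 36.5556
°P = 259 − 259/1.054 = 13.2694
cells = 1.04·36.5556·13.2694

504.4750 billion cells


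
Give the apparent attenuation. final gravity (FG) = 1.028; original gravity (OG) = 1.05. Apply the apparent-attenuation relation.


AA = (OG − FG)/(OG − 1) · 100
AA = (1.05 − 1.028)/(1.05 − 1) · 100

44.0000 %


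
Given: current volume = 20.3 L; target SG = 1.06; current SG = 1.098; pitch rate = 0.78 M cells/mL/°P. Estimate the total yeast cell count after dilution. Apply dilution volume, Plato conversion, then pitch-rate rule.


V_w = V·((SG_c−1)/(SG_t−1)−1);  °P = 259 − 259/SG_t;  cells = rate·(V+V_w)·°P
V_w = 20.3·((1.098−1)/(1.06−1)−1) = 12.8567
V_final = 20.3 + 12.8567 = 33.1567
°P = 259 − 259/1.06 = 14.6604
cells = 0.78·33.1567·14.6604

379.1496 billion cells


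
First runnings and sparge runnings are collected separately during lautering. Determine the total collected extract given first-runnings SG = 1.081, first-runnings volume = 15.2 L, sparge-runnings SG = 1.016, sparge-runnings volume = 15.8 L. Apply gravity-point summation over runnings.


total = Σ (SG_i − 1)·1000·V_i
first = (1.081 − 1)·1000·15.2 = 1231.2000
sparge = (1.016 − 1)·1000·15.8 = 252.8000
total = 1231.2000 + 252.8000

1484.0000 gravity·L


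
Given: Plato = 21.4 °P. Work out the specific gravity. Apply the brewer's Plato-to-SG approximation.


SG = 259/(259 − P)
SG = 259/(259 − 21.4)

1.0901


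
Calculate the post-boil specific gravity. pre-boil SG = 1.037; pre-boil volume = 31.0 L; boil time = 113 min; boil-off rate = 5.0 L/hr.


V_post = V_pre − rate·(t/60);  SG_post = 1 + (SG_pre−1)·V_pre/V_post
V_post = 31.0 − 5.0·(113/60) = 21.5833
SG_post = 1 + (1.037 − 1)·31.0/21.5833

1.0531


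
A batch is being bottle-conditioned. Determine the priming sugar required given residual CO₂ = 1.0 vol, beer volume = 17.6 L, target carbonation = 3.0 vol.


sugar = (target − residual)·4.0·V
sugar = (3.0 − 1.0)·4.0·17.6

140.8000 g


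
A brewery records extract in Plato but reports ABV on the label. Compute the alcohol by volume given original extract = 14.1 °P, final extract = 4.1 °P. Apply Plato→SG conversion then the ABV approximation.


SG = 259/(259 − P);  ABV = (OG − FG)·131.25
OG = 259/(259 − 14.1) = 1.0576
FG = 259/(259 − 4.1) = 1.0161
ABV = (1.0576 − 1.0161)·131.25

5.4455 % ABV


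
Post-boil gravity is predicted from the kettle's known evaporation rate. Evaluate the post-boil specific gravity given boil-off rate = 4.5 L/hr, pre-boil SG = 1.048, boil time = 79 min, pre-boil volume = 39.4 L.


V_post = V_pre − rate·(t/60);  SG_post = 1 + (SG_pre−1)·V_pre/V_post
V_post = 39.4 − 4.5·(79/60) = 33.4750
SG_post = 1 + (1.048 − 1)·39.4/33.4750

1.0565


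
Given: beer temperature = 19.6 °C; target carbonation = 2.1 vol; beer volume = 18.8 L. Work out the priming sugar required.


residual = 14.695·(0.01821 + 0.09011·e^(−0.04·T));  sugar = (target − residual)·4.0·V
residual = 14.695·(0.01821 + 0.09011·e^(−0.04·19.6)) = 0.8722
sugar = (2.1 − 0.8722)·4.0·18.8

92.3322 g


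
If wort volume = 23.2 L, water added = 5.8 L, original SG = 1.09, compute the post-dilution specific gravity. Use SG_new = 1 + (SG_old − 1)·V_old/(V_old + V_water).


pts = (1.09 − 1)·1000·23.2/(23.2 + 5.8) = 72.0000
SG_new = 1 + 72.0000/1000

1.0720


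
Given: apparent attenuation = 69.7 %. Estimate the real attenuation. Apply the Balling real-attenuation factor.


RA = AA · 0.8192
RA = 69.7 · 0.8192

57.0982 %


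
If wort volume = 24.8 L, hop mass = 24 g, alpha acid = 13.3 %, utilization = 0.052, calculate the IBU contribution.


IBU = (α/100)·mass·U·1000 / V
IBU = (13.3/100)·24·0.052·1000 / 24.8

6.6929 IBU


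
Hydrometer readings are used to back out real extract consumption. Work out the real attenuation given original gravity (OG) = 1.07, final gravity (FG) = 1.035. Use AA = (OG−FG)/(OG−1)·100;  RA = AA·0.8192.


AA = (1.07 − 1.035)/(1.07 − 1)·100 = 50.0000
RA = 50.0000·0.8192

40.9600 %


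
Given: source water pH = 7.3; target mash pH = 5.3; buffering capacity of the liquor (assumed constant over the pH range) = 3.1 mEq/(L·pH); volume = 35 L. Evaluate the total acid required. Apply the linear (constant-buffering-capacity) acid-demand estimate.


acid = buffering capacity · (pH_source − pH_target) · V
acid = 3.1 · (7.3 − 5.3) · 35

217.0000 mEq


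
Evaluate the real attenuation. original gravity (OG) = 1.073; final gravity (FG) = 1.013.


AA = (OG−FG)/(OG−1)·100;  RA = AA·0.8192
AA = (1.073 − 1.013)/(1.073 − 1)·100 = 82.1918
RA = 82.1918·0.8192

67.3315 %


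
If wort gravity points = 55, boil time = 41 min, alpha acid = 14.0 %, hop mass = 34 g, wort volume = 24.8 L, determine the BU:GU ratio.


U = 1.65·0.000125^(GP/1000)·(1−e^(−0.04t))/4.15;  IBU = (α/100)·m·U·1000/V;  BU:GU = IBU/GP
U = 1.65·0.000125^(55/1000)·(1−e^(−0.04·41))/4.15 = 0.1955
IBU = (14.0/100)·34·0.1955·1000/24.8 = 37.5204
BU:GU = 37.5204/55

0.6822


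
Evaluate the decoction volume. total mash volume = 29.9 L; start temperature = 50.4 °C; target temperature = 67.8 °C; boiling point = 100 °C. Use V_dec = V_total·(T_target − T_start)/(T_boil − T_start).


V_dec = 29.9·(67.8 − 50.4)/(100 − 50.4)

10.4891 L


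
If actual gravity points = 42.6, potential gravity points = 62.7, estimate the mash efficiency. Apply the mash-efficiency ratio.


efficiency = actual / potential × 100
efficiency = 42.6 / 62.7 × 100

67.9426 %


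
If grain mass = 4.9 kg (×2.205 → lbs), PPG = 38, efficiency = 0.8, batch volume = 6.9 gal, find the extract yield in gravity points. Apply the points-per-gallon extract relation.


points = lbs × PPG × eff / vol
lbs = 4.9 × 2.205 = 10.8045
points = 10.8045 × 38 × 0.8 / 6.9

47.6024 points


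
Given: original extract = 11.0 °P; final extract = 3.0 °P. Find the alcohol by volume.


SG = 259/(259 − P);  ABV = (OG − FG)·131.25
OG = 259/(259 − 11.0) = 1.0444
FG = 259/(259 − 3.0) = 1.0117
ABV = (1.0444 − 1.0117)·131.25

4.2835 % ABV


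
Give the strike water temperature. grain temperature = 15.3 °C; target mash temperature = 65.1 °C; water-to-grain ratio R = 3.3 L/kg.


T_strike = (0.41/R)·(T_mash − T_grain) + T_mash
T_strike = (0.41/3.3)·(65.1 − 15.3) + 65.1

71.2873 °C


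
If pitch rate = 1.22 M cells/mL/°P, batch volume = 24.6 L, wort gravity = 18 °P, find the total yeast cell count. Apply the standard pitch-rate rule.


cells (billions) = rate · V_L · °P
cells = 1.22 · 24.6 · 18

540.2160 billion cells


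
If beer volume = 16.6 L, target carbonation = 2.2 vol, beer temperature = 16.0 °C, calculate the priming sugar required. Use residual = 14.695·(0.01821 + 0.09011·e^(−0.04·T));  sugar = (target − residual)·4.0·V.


residual = 14.695·(0.01821 + 0.09011·e^(−0.04·16.0)) = 0.9658
sugar = (2.2 − 0.9658)·4.0·16.6

81.9496 g


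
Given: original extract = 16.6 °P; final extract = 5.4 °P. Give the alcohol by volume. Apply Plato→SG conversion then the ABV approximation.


SG = 259/(259 − P);  ABV = (OG − FG)·131.25
OG = 259/(259 − 16.6) = 1.0685
FG = 259/(259 − 5.4) = 1.0213
ABV = (1.0685 − 1.0213)·131.25

6.1935 % ABV


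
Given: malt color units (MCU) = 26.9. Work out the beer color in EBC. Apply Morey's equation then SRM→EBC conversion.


SRM = 1.4922·MCU^0.6859;  EBC = SRM·1.97
SRM = 1.4922·26.9^0.6859 = 14.2723
EBC = 14.2723·1.97

28.1164 EBC


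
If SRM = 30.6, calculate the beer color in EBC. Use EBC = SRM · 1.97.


EBC = 30.6 · 1.97

60.2820 EBC


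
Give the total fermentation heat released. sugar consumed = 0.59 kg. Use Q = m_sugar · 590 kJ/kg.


Q = 0.59 · 590

348.1000 kJ


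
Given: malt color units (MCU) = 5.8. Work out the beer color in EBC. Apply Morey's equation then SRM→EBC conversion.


SRM = 1.4922·MCU^0.6859;  EBC = SRM·1.97
SRM = 1.4922·5.8^0.6859 = 4.9827
EBC = 4.9827·1.97

9.8159 EBC


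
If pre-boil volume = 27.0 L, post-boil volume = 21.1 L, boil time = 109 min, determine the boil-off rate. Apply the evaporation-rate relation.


rate = (V_pre − V_post) / (t_min/60)
rate = (27.0 − 21.1) / (109/60)

3.2477 L/hr


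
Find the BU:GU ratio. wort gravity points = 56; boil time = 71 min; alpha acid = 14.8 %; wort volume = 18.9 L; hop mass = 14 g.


U = 1.65·0.000125^(GP/1000)·(1−e^(−0.04t))/4.15;  IBU = (α/100)·m·U·1000/V;  BU:GU = IBU/GP
U = 1.65·0.000125^(56/1000)·(1−e^(−0.04·71))/4.15 = 0.2263
IBU = (14.8/100)·14·0.2263·1000/18.9 = 24.8111
BU:GU = 24.8111/56

0.4431


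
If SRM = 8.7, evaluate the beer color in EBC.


EBC = SRM · 1.97
EBC = 8.7 · 1.97

17.1390 EBC


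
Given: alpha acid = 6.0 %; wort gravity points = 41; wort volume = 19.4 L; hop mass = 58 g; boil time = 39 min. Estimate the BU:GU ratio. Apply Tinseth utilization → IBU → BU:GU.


U = 1.65·0.000125^(GP/1000)·(1−e^(−0.04t))/4.15;  IBU = (α/100)·m·U·1000/V;  BU:GU = IBU/GP
U = 1.65·0.000125^(41/1000)·(1−e^(−0.04·39))/4.15 = 0.2173
IBU = (6.0/100)·58·0.2173·1000/19.4 = 38.9708
BU:GU = 38.9708/41

0.9505


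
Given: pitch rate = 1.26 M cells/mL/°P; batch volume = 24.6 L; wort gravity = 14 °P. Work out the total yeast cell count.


cells (billions) = rate · V_L · °P
cells = 1.26 · 24.6 · 14

433.9440 billion cells


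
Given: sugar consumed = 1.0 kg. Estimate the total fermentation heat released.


Q = m_sugar · 590 kJ/kg
Q = 1.0 · 590

590.0000 kJ


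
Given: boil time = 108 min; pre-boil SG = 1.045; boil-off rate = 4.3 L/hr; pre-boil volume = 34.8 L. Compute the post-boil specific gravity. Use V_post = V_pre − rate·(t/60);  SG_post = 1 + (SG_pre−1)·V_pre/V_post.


V_post = 34.8 − 4.3·(108/60) = 27.0600
SG_post = 1 + (1.045 − 1)·34.8/27.0600

1.0579


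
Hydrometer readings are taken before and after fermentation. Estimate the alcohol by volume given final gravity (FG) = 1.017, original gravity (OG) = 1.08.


ABV = (OG − FG) · 131.25
ABV = (1.08 − 1.017) · 131.25

8.2688 % ABV


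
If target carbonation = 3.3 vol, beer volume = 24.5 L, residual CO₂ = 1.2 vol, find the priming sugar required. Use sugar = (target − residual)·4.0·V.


sugar = (3.3 − 1.2)·4.0·24.5

205.8000 g


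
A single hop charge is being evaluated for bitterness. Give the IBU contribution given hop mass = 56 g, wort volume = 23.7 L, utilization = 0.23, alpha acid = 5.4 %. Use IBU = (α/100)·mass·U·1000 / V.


IBU = (5.4/100)·56·0.23·1000 / 23.7

29.3468 IBU


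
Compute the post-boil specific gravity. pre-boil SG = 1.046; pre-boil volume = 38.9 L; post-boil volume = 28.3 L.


SG_post = 1 + (SG_pre − 1)·V_pre/V_post
pts_pre = (1.046 − 1)·1000 = 46.0000
pts_post = 46.0000·38.9/28.3 = 63.2297
SG_post = 1 + 63.2297/1000

1.0632


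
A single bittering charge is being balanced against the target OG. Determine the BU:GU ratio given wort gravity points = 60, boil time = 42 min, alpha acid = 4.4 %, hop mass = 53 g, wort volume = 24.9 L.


U = 1.65·0.000125^(GP/1000)·(1−e^(−0.04t))/4.15;  IBU = (α/100)·m·U·1000/V;  BU:GU = IBU/GP
U = 1.65·0.000125^(60/1000)·(1−e^(−0.04·42))/4.15 = 0.1887
IBU = (4.4/100)·53·0.1887·1000/24.9 = 17.6687
BU:GU = 17.6687/60

0.2945
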